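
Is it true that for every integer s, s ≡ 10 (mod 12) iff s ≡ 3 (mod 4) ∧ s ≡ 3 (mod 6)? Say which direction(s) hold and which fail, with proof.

Neither direction holds.

(⟹) This fails: s = 10 gives 10 ≡ 10 (mod 12) but 10 ≡ 2 (mod 4), so the conjunction on the right does not hold.

(⟸) This fails: s = 3 satisfies both congruences on the right (3 ≡ 3 mod 4 and 3 ≡ 3 mod 6) yet 3 ≡ 3 (mod 12), not 10.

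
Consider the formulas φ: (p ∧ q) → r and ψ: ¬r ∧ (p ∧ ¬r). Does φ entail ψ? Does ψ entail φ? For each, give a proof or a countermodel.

[⇒] This fails. Under r = F, p = F, q = F, the left side is true but the right side is false.

[⇐] This fails. Under r = F, p = T, q = T, the left side is false but the right side is true.

Neither direction holds.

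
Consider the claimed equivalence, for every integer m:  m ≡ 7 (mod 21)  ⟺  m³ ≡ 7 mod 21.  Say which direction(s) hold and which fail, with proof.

Equivalent; both directions hold.

[⇒] Suppose m ≡ 7 (mod 21). Write m = 21j + 7. Then (21j + 7)³ = 9261j³ + 9261j² + 3087j + 343 = 21(441j³ + 441j² + 147j + 16) + 7, so m³ ≡ 7 (mod 21).

[⇐] Conversely, suppose m³ ≡ 7 (mod 21). The only residue r in {0, …, 20} with r³ ≡ 7 (mod 21) is r = 7, so m ≡ 7 (mod 21).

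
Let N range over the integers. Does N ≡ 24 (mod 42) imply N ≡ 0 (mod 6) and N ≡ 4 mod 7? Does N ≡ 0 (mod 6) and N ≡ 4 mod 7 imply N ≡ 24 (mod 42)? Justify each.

Neither implication holds.

(→) This fails: N = 24 gives 24 ≡ 24 (mod 42) but 24 ≡ 3 (mod 7), so the conjunction on the right does not hold.

(←) This fails: N = 18 satisfies both congruences on the right (18 ≡ 0 mod 6 and 18 ≡ 4 mod 7) yet 18 ≡ 18 (mod 42), not 24.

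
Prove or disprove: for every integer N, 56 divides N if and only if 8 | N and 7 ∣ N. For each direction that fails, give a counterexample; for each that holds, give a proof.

Equivalent; both directions hold.

(⇒) If 56 ∣ N, write N = 56q. Since 56 = 7·8, N = 8·(7q), so 8 ∣ N; and since 56 = 8·7, N = 7·(8q), so 7 ∣ N.

(⇐) Suppose 8 ∣ N and 7 ∣ N. Any common multiple of 8 and 7 is a multiple of their lcm; here gcd(8, 7) = 1, so lcm(8, 7) = 8·7 = 56, so 56 ∣ N.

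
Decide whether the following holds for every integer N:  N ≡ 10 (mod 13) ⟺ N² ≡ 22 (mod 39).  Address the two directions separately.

(⇒) fails and (⇐) fails.

(⟹) This fails: take N = 36. Then 36 ≡ 10 (mod 13), but 36² = 1296 ≡ 9 (mod 39), not 22.

(⟸) This fails: take N = 16. Then 16² = 256 ≡ 22 (mod 39), yet 16 ≡ 3 (mod 13), not 10.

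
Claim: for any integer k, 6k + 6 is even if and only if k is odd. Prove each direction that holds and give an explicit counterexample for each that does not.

(⟸) Suppose k is odd. Since 6 is even, 6k is even for every k, so 6k + 6 has the same parity as 6, which is even. Hence 6k + 6 is even.

(⟹) This fails: take k = 0. Then 6k + 6 = 6, which is even, yet k = 0 is even, not odd.

Only the converse holds.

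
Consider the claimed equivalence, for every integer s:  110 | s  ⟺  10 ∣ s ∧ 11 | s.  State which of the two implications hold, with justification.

Both implications hold.

Forward direction. If 110 ∣ s, write s = 110q. Since 110 = 11·10, s = 10·(11q), so 10 ∣ s; and since 110 = 10·11, s = 11·(10q), so 11 ∣ s.

Converse. Suppose 10 ∣ s and 11 ∣ s. Any common multiple of 10 and 11 is a multiple of their lcm; here gcd(10, 11) = 1, so lcm(10, 11) = 10·11 = 110, so 110 ∣ s.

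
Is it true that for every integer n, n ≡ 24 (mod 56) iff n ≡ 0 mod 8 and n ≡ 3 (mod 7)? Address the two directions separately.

(⟹) Suppose n ≡ 24 (mod 56); write n = 56j + 24. Since 8 ∣ 56, reducing mod 8 gives n ≡ 24 ≡ 0 (mod 8); since 7 ∣ 56, reducing mod 7 gives n ≡ 24 ≡ 3 (mod 7).

(⟸) Conversely, if n ≡ 0 (mod 8) and n ≡ 3 (mod 7), then by the Chinese remainder theorem n ≡ 24 (mod 56). This is exactly n ≡ 24 (mod 56).

Both implications hold.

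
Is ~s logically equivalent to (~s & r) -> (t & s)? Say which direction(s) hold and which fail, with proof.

(→) This fails. Under s = F, r = T, t = F, the left side is true but the right side is false.

(←) This fails. Under s = T, r = F, t = F, the left side is false but the right side is true.

(⇒) fails and (⇐) fails.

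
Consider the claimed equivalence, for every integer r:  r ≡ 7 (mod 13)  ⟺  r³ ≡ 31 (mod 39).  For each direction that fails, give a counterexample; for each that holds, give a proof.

(⟹) This fails: take r = 20. Then 20 ≡ 7 (mod 13), but 20³ = 8000 ≡ 5 (mod 39), not 31.

(⟸) This fails: take r = 34. Then 34³ = 39304 ≡ 31 (mod 39), yet 34 ≡ 8 (mod 13), not 7.

Neither direction holds.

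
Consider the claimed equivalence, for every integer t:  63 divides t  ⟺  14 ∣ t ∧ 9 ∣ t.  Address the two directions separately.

Only the reverse direction holds.

[⇐] Suppose 14 ∣ t and 9 ∣ t. Any common multiple of 14 and 9 is a multiple of their lcm; here gcd(14, 9) = 1, so lcm(14, 9) = 14·9 = 126, so 126 ∣ t. Since 63 ∣ 126, it follows that 63 ∣ t.

[⇒] This fails: take t = 63. Certainly 63 ∣ 63, but 14 ∤ 63.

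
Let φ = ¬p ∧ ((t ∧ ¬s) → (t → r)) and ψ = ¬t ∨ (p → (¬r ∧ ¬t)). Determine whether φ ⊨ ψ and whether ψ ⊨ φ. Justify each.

(⟸) This fails. Under r = F, t = T, s = F, p = F, the left side is false but the right side is true.

(⟹) Assume the antecedent. If p is true, the antecedent cannot hold. If p is false, ¬t ∨ (p → (¬r ∧ ¬t)) reduces to true regardless of the other variables. Either way ¬t ∨ (p → (¬r ∧ ¬t)) holds.

(⇒) holds; (⇐) fails.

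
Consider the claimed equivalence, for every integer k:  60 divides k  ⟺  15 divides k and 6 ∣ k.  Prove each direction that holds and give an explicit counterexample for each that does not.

(⇒) If 60 ∣ k, write k = 60q. Since 60 = 4·15, k = 15·(4q), so 15 ∣ k; and since 60 = 10·6, k = 6·(10q), so 6 ∣ k.

(⇐) This fails: take k = 30. Both 15 ∣ 30 and 6 ∣ 30, yet 30 is not a multiple of 60 (since 30 = 0·60 + 30), so 60 ∤ 30.

Not equivalent: only (⇒) holds.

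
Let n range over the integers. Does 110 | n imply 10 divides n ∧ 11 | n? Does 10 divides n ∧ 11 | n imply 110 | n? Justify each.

Both implications hold.

(⟸) Suppose 10 ∣ n and 11 ∣ n. Any common multiple of 10 and 11 is a multiple of their lcm; here gcd(10, 11) = 1, so lcm(10, 11) = 10·11 = 110, so 110 ∣ n.

(⟹) If 110 ∣ n, write n = 110q. Since 110 = 11·10, n = 10·(11q), so 10 ∣ n; and since 110 = 10·11, n = 11·(10q), so 11 ∣ n.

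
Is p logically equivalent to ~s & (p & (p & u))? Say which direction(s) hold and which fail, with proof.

The forward direction fails; the converse holds.

(→) This fails. Under p = T, s = F, u = F, the left side is true but the right side is false.

(←) Assume the antecedent. If p is true, p reduces to true regardless of the other variables. If p is false, the antecedent cannot hold. Either way p holds.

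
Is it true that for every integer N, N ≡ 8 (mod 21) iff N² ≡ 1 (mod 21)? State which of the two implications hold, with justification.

(⇒) holds; (⇐) fails.

(→) Suppose N ≡ 8 (mod 21). Write N = 21j + 8. Then (21j + 8)² = 441j² + 336j + 64 = 21(21j² + 16j + 3) + 1, so N² ≡ 1 (mod 21).

(←) This fails: take N = 1. Then 1² = 1 ≡ 1 (mod 21), yet 1 ≡ 1 (mod 21), not 8.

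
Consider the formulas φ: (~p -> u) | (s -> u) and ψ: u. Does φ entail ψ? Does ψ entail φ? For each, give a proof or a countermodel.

(⇐) Assume the antecedent. If s is true, the antecedent forces (s = T, p = F, u = T) or (s = T, p = T, u = T), and (~p -> u) | (s -> u) holds there. If s is false, (~p -> u) | (s -> u) reduces to true regardless of the other variables. Either way (~p -> u) | (s -> u) holds.

(⇒) This fails. Under s = F, p = F, u = F, the left side is true but the right side is false.

The forward direction fails; the converse holds.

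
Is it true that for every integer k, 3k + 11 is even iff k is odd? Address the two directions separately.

(⟹) Suppose 3k + 11 is even. Since 3 is odd, 3k and k have the same parity, so 3k + 11 ≡ k + 11 (mod 2). As 11 is odd, 3k + 11 is even exactly when k is odd. Thus k is odd.

(⟸) Conversely, suppose k is odd; write k = 2j + 1. Then 3k + 11 = 3·(2j + 1) + 11 = 2·3j + 14, which is even.

The biconditional holds.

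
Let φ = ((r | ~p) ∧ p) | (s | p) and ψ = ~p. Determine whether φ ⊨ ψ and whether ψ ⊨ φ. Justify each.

[⇒] This fails. Under s = F, r = F, p = T, the left side is true but the right side is false.

[⇐] This fails. Under s = F, r = F, p = F, the left side is false but the right side is true.

(⇒) fails and (⇐) fails.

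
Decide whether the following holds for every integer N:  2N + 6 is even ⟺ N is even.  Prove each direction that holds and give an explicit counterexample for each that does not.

[⇐] Suppose N is even. Since 2 is even, 2N is even for every N, so 2N + 6 has the same parity as 6, which is even. Hence 2N + 6 is even.

[⇒] This fails: take N = 3. Then 2N + 6 = 12, which is even, yet N = 3 is odd, not even.

Not equivalent: only (⇐) holds.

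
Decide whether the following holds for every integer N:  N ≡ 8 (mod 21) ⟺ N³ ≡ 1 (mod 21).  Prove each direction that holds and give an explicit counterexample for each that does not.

Neither direction holds.

Forward direction. This fails: take N = 8. Then 8 ≡ 8 (mod 21), but 8³ = 512 ≡ 8 (mod 21), not 1.

Converse. This fails: take N = 1. Then 1³ = 1 ≡ 1 (mod 21), yet 1 ≡ 1 (mod 21), not 8.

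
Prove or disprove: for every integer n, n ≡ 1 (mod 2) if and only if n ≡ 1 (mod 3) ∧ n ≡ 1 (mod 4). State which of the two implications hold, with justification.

Not equivalent: only (⇐) holds.

(⇒) This fails: n = 3 gives 3 ≡ 1 (mod 2) but 3 ≡ 0 (mod 3), so the conjunction on the right does not hold.

(⇐) Conversely, if n ≡ 1 (mod 3) and n ≡ 1 (mod 4), then by the Chinese remainder theorem n ≡ 1 (mod 12). Since 1 ≡ 1 (mod 2) and 2 ∣ 12, we get n ≡ 1 (mod 2).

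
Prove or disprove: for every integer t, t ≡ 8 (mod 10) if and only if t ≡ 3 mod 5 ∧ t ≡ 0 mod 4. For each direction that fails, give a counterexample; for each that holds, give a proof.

(→) This fails: t = 18 gives 18 ≡ 8 (mod 10) but 18 ≡ 2 (mod 4), so the conjunction on the right does not hold.

(←) Conversely, if t ≡ 3 (mod 5) and t ≡ 0 (mod 4), then by the Chinese remainder theorem t ≡ 8 (mod 20). Since 8 ≡ 8 (mod 10) and 10 ∣ 20, we get t ≡ 8 (mod 10).

Only the converse holds.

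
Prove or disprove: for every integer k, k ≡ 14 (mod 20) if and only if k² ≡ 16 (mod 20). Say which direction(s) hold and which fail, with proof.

Only the forward implication holds.

(⟹) Suppose k ≡ 14 (mod 20). Write k = 20j + 14. Then (20j + 14)² = 400j² + 560j + 196 = 20(20j² + 28j + 9) + 16, so k² ≡ 16 (mod 20).

(⟸) This fails: take k = 4. Then 4² = 16 ≡ 16 (mod 20), yet 4 ≡ 4 (mod 20), not 14.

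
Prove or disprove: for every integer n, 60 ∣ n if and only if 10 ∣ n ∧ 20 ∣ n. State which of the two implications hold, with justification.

Only the forward direction holds.

(→) If 60 ∣ n, write n = 60q. Since 60 = 6·10, n = 10·(6q), so 10 ∣ n; and since 60 = 3·20, n = 20·(3q), so 20 ∣ n.

(←) This fails: take n = 20. Both 10 ∣ 20 and 20 ∣ 20, yet 20 is not a multiple of 60 (since 20 = 0·60 + 20), so 60 ∤ 20.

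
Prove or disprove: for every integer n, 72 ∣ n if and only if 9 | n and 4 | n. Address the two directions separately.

Only the forward direction holds.

(→) If 72 ∣ n, write n = 72q. Since 72 = 8·9, n = 9·(8q), so 9 ∣ n; and since 72 = 18·4, n = 4·(18q), so 4 ∣ n.

(←) This fails: take n = 36. Both 9 ∣ 36 and 4 ∣ 36, yet 36 is not a multiple of 72 (since 36 = 0·72 + 36), so 72 ∤ 36.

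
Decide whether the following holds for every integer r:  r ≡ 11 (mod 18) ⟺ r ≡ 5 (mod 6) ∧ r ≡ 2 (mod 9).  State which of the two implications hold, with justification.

Forward direction. Suppose r ≡ 11 (mod 18); write r = 18j + 11. Since 6 ∣ 18, reducing mod 6 gives r ≡ 11 ≡ 5 (mod 6); since 9 ∣ 18, reducing mod 9 gives r ≡ 11 ≡ 2 (mod 9).

Converse. If r ≡ 5 (mod 6) and r ≡ 2 (mod 9), then by the Chinese remainder theorem r ≡ 11 (mod 18). This is exactly r ≡ 11 (mod 18).

Both implications hold.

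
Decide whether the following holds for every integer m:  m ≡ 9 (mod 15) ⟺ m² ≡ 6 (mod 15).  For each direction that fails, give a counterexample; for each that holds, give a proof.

The forward direction holds; the converse fails.

(→) Suppose m ≡ 9 (mod 15). Write m = 15j + 9. Then (15j + 9)² = 225j² + 270j + 81 = 15(15j² + 18j + 5) + 6, so m² ≡ 6 (mod 15).

(←) This fails: take m = 6. Then 6² = 36 ≡ 6 (mod 15), yet 6 ≡ 6 (mod 15), not 9.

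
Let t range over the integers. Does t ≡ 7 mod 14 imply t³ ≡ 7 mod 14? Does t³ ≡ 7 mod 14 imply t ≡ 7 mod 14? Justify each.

(→) Suppose t ≡ 7 mod 14. Write t = 14j + 7. Then (14j + 7)³ = 2744j³ + 4116j² + 2058j + 343 = 14(196j³ + 294j² + 147j + 24) + 7, so t³ ≡ 7 (mod 14).

(←) Conversely, suppose t³ ≡ 7 (mod 14). The only residue r in {0, …, 13} with r³ ≡ 7 (mod 14) is r = 7, so t ≡ 7 (mod 14).

Both directions hold.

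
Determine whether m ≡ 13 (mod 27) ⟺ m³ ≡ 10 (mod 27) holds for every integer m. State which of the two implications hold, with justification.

Not equivalent: only (⇒) holds.

[⇒] Suppose m ≡ 13 (mod 27). Write m = 27j + 13. Then (27j + 13)³ = 19683j³ + 28431j² + 13689j + 2197 = 27(729j³ + 1053j² + 507j + 81) + 10, so m³ ≡ 10 (mod 27).

[⇐] This fails: take m = 4. Then 4³ = 64 ≡ 10 (mod 27), yet 4 ≡ 4 (mod 27), not 13.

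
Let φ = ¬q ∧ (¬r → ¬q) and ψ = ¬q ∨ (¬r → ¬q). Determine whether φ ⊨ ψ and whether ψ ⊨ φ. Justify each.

(⇒) Assume the antecedent. If q is true, the antecedent cannot hold. If q is false, ¬q ∨ (¬r → ¬q) reduces to true regardless of the other variables. Either way ¬q ∨ (¬r → ¬q) holds.

(⇐) This fails. Under q = T, r = T, the left side is false but the right side is true.

The forward direction holds; the converse fails.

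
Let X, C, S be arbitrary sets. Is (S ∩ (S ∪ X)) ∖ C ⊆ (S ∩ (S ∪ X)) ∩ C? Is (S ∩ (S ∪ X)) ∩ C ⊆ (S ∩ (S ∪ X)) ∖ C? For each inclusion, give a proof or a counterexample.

Neither inclusion holds.

(⊆) This inclusion fails. Take X = ∅, C = ∅, S = {1}; then 1 ∈ (S ∩ (S ∪ X)) ∖ C but 1 ∉ (S ∩ (S ∪ X)) ∩ C.

(⊇) This inclusion fails. Take X = ∅, C = {1}, S = {1}; then 1 ∈ (S ∩ (S ∪ X)) ∩ C but 1 ∉ (S ∩ (S ∪ X)) ∖ C.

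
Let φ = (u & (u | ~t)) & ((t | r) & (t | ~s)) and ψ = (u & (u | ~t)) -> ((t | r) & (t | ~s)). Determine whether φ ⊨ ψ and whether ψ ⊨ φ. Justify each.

Only the forward direction holds.

(⟹) Assume the antecedent. If t is true, the consequent reduces to true regardless of the other variables. If t is false, the antecedent forces (t = F, u = T, s = F, r = T), and the consequent holds there. Either way the consequent holds.

(⟸) This fails. Under t = F, u = F, s = F, r = F, the left side is false but the right side is true.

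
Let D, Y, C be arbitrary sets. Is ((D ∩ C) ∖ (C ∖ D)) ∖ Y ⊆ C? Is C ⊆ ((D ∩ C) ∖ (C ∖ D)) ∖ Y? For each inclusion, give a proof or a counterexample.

(⊆) Let x ∈ ((D ∩ C) ∖ (C ∖ D)) ∖ Y. Then x ∈ D ∩ C and x ∉ Y, from which x ∈ C.

(⊇) This inclusion fails. Take D = ∅, Y = ∅, C = {1}; then 1 ∈ C but 1 ∉ ((D ∩ C) ∖ (C ∖ D)) ∖ Y.

Only the forward inclusion holds.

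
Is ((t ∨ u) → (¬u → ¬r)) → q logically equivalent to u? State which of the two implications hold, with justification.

Forward direction. This fails. Under r = T, t = T, q = F, u = F, the left side is true but the right side is false.

Converse. This fails. Under r = F, t = F, q = F, u = T, the left side is false but the right side is true.

(⇒) fails and (⇐) fails.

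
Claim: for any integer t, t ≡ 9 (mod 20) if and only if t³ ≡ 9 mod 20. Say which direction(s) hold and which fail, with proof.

Both directions hold.

(⟹) Suppose t ≡ 9 (mod 20). Write t = 20j + 9. Then (20j + 9)³ = 8000j³ + 10800j² + 4860j + 729 = 20(400j³ + 540j² + 243j + 36) + 9, so t³ ≡ 9 (mod 20).

(⟸) Conversely, suppose t³ ≡ 9 (mod 20). The only residue r in {0, …, 19} with r³ ≡ 9 (mod 20) is r = 9, so t ≡ 9 (mod 20).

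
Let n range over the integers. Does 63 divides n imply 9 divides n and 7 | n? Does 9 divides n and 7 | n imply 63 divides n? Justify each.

[⇒] If 63 ∣ n, write n = 63q. Since 63 = 7·9, n = 9·(7q), so 9 ∣ n; and since 63 = 9·7, n = 7·(9q), so 7 ∣ n.

[⇐] Suppose 9 ∣ n and 7 ∣ n. Any common multiple of 9 and 7 is a multiple of their lcm; here gcd(9, 7) = 1, so lcm(9, 7) = 9·7 = 63, so 63 ∣ n.

Both directions hold; the statement is true.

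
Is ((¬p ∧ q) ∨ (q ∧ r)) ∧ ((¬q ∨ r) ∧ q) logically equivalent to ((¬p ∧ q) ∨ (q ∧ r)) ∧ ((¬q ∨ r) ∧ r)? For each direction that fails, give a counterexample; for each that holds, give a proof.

(⇐) Assume the antecedent. If p is true, the antecedent forces (p = T, r = T, q = T), and the consequent holds there. If p is false, the antecedent forces (p = F, r = T, q = T), and the consequent holds there. Either way the consequent holds.

(⇒) Assume the antecedent. If p is true, the antecedent forces (p = T, r = T, q = T), and the consequent holds there. If p is false, the antecedent forces (p = F, r = T, q = T), and the consequent holds there. Either way the consequent holds.

Both implications hold.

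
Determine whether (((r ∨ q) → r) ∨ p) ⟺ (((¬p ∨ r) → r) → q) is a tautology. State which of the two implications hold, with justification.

(⟹) This fails. Under p = T, q = F, r = F, the left side is true but the right side is false.

(⟸) This fails. Under p = F, q = T, r = F, the left side is false but the right side is true.

Both directions fail.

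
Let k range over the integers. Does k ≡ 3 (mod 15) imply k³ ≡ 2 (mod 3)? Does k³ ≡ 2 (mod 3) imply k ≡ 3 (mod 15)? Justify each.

Neither direction holds.

(⟹) This fails: take k = 3. Then 3 ≡ 3 (mod 15), but 3³ = 27 ≡ 0 (mod 3), not 2.

(⟸) This fails: take k = 2. Then 2³ = 8 ≡ 2 (mod 3), yet 2 ≡ 2 (mod 15), not 3.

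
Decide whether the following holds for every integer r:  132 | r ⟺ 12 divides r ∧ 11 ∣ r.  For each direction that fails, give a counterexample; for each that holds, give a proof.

(→) If 132 ∣ r, write r = 132q. Since 132 = 11·12, r = 12·(11q), so 12 ∣ r; and since 132 = 12·11, r = 11·(12q), so 11 ∣ r.

(←) Suppose 12 ∣ r and 11 ∣ r. Any common multiple of 12 and 11 is a multiple of their lcm; here gcd(12, 11) = 1, so lcm(12, 11) = 12·11 = 132, so 132 ∣ r.

Both directions hold; the statement is true.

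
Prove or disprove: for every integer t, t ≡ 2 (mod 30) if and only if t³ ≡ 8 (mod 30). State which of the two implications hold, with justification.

The biconditional holds.

(⟹) Suppose t ≡ 2 (mod 30). Write t = 30j + 2. Then (30j + 2)³ = 27000j³ + 5400j² + 360j + 8 = 30(900j³ + 180j² + 12j) + 8, so t³ ≡ 8 (mod 30).

(⟸) Conversely, suppose t³ ≡ 8 (mod 30). The only residue r in {0, …, 29} with r³ ≡ 8 (mod 30) is r = 2, so t ≡ 2 (mod 30).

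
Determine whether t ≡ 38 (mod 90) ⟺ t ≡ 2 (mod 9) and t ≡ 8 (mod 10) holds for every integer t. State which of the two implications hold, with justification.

Both directions hold; the statement is true.

(→) Suppose t ≡ 38 (mod 90); write t = 90j + 38. Since 9 ∣ 90, reducing mod 9 gives t ≡ 38 ≡ 2 (mod 9); since 10 ∣ 90, reducing mod 10 gives t ≡ 38 ≡ 8 (mod 10).

(←) Conversely, if t ≡ 2 (mod 9) and t ≡ 8 (mod 10), then by the Chinese remainder theorem t ≡ 38 (mod 90). This is exactly t ≡ 38 (mod 90).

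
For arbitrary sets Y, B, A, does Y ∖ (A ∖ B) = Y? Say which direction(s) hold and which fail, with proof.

(⟸) This inclusion fails. Take Y = {1}, B = ∅, A = {1}; then 1 ∈ Y but 1 ∉ Y ∖ (A ∖ B).

(⟹) Let x ∈ Y ∖ (A ∖ B). Then either x ∈ Y and x ∉ B, A; or x ∈ Y ∩ B and x ∉ A; or x ∈ Y ∩ B ∩ A. In each case x ∈ Y, so Y ∖ (A ∖ B) ⊆ Y.

(⊆) holds; (⊇) fails.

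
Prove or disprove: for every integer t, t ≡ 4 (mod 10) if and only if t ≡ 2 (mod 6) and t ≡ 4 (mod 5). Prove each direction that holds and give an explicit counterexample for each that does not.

Only the converse holds.

(⇒) This fails: t = 24 gives 24 ≡ 4 (mod 10) but 24 ≡ 0 (mod 6), so the conjunction on the right does not hold.

(⇐) Conversely, if t ≡ 2 (mod 6) and t ≡ 4 (mod 5), then by the Chinese remainder theorem t ≡ 14 (mod 30). Since 14 ≡ 4 (mod 10) and 10 ∣ 30, we get t ≡ 4 (mod 10).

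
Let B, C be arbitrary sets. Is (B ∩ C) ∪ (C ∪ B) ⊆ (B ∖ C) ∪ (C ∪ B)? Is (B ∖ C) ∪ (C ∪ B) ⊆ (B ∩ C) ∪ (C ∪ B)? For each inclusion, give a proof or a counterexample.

Both inclusions hold; the sets are equal.

Forward inclusion. Let x ∈ (B ∩ C) ∪ (C ∪ B). Then either x ∈ B and x ∉ C; or x ∈ C and x ∉ B; or x ∈ B ∩ C. In each case x ∈ (B ∖ C) ∪ (C ∪ B), so (B ∩ C) ∪ (C ∪ B) ⊆ (B ∖ C) ∪ (C ∪ B).

Reverse inclusion. Let x ∈ (B ∖ C) ∪ (C ∪ B). Then either x ∈ B and x ∉ C; or x ∈ C and x ∉ B; or x ∈ B ∩ C. In each case x ∈ (B ∩ C) ∪ (C ∪ B), so (B ∖ C) ∪ (C ∪ B) ⊆ (B ∩ C) ∪ (C ∪ B).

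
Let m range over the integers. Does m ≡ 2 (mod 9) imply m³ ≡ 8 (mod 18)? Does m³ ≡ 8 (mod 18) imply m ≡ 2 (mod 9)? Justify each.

(⇒) This fails: take m = 11. Then 11 ≡ 2 (mod 9), but 11³ = 1331 ≡ 17 (mod 18), not 8.

(⇐) This fails: take m = 8. Then 8³ = 512 ≡ 8 (mod 18), yet 8 ≡ 8 (mod 9), not 2.

Neither implication holds.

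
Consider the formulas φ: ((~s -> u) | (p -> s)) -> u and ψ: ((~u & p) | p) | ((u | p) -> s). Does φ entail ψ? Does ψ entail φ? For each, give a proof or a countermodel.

Neither direction holds.

Forward direction. This fails. Under p = F, u = T, s = F, the left side is true but the right side is false.

Converse. This fails. Under p = F, u = F, s = F, the left side is false but the right side is true.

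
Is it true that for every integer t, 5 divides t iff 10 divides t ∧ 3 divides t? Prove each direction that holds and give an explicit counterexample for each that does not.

(⇐) Suppose 10 ∣ t and 3 ∣ t. Any common multiple of 10 and 3 is a multiple of their lcm; here gcd(10, 3) = 1, so lcm(10, 3) = 10·3 = 30, so 30 ∣ t. Since 5 ∣ 30, it follows that 5 ∣ t.

(⇒) This fails: take t = 5. Certainly 5 ∣ 5, but 10 ∤ 5.

Only the converse holds.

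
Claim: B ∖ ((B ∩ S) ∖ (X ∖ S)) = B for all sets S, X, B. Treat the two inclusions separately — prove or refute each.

(⊆) Let x ∈ B ∖ ((B ∩ S) ∖ (X ∖ S)). Then either x ∈ B and x ∉ S, X; or x ∈ X ∩ B and x ∉ S. In each case x ∈ B, so B ∖ ((B ∩ S) ∖ (X ∖ S)) ⊆ B.

(⊇) This inclusion fails. Take S = {1}, X = ∅, B = {1}; then 1 ∈ B but 1 ∉ B ∖ ((B ∩ S) ∖ (X ∖ S)).

(⊆) holds; (⊇) fails.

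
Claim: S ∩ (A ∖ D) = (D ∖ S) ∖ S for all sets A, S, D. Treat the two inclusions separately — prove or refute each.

(⊆) fails and (⊇) fails.

(⊆) This inclusion fails. Take A = {1}, S = {1}, D = ∅; then 1 ∈ S ∩ (A ∖ D) but 1 ∉ (D ∖ S) ∖ S.

(⊇) This inclusion fails. Take A = ∅, S = ∅, D = {1}; then 1 ∈ (D ∖ S) ∖ S but 1 ∉ S ∩ (A ∖ D).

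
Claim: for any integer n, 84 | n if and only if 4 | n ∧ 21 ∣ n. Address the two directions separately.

(→) If 84 ∣ n, write n = 84q. Since 84 = 21·4, n = 4·(21q), so 4 ∣ n; and since 84 = 4·21, n = 21·(4q), so 21 ∣ n.

(←) Suppose 4 ∣ n and 21 ∣ n. Any common multiple of 4 and 21 is a multiple of their lcm; here gcd(4, 21) = 1, so lcm(4, 21) = 4·21 = 84, so 84 ∣ n.

Both directions hold.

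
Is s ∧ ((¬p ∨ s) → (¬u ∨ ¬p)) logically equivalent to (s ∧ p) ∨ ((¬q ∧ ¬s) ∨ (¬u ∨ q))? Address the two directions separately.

Neither direction holds.

(→) This fails. Under u = T, p = F, q = F, s = T, the left side is true but the right side is false.

(←) This fails. Under u = F, p = F, q = F, s = F, the left side is false but the right side is true.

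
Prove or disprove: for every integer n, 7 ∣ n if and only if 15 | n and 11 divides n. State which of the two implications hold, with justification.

Neither direction holds.

(→) This fails: take n = 7. Certainly 7 ∣ 7, but 15 ∤ 7.

(←) This fails: take n = 165. Both 15 ∣ 165 and 11 ∣ 165, yet 165 is not a multiple of 7 (since 165 = 23·7 + 4), so 7 ∤ 165.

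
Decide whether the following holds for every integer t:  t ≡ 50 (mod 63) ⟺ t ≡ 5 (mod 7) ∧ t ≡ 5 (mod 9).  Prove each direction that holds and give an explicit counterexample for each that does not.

(⇒) fails and (⇐) fails.

(⇒) This fails: t = 50 gives 50 ≡ 50 (mod 63) but 50 ≡ 1 (mod 7), so the conjunction on the right does not hold.

(⇐) This fails: t = 5 satisfies both congruences on the right (5 ≡ 5 mod 7 and 5 ≡ 5 mod 9) yet 5 ≡ 5 (mod 63), not 50.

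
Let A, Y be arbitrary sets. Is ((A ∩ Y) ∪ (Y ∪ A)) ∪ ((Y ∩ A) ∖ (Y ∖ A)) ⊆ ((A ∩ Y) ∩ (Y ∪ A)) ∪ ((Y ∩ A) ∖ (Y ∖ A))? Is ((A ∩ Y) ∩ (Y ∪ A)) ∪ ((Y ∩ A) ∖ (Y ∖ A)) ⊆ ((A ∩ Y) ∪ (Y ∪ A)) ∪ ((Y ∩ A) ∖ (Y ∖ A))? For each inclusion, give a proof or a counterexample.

The sets are not equal: only the reverse inclusion holds.

(⟹) This inclusion fails. Take A = {1}, Y = ∅; then 1 ∈ ((A ∩ Y) ∪ (Y ∪ A)) ∪ ((Y ∩ A) ∖ (Y ∖ A)) but 1 ∉ ((A ∩ Y) ∩ (Y ∪ A)) ∪ ((Y ∩ A) ∖ (Y ∖ A)).

(⟸) Let x ∈ ((A ∩ Y) ∩ (Y ∪ A)) ∪ ((Y ∩ A) ∖ (Y ∖ A)). Then x ∈ A ∩ Y, from which x ∈ ((A ∩ Y) ∪ (Y ∪ A)) ∪ ((Y ∩ A) ∖ (Y ∖ A)).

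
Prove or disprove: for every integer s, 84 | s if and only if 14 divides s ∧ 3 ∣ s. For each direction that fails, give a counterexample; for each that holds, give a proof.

(→) If 84 ∣ s, write s = 84q. Since 84 = 6·14, s = 14·(6q), so 14 ∣ s; and since 84 = 28·3, s = 3·(28q), so 3 ∣ s.

(←) This fails: take s = 42. Both 14 ∣ 42 and 3 ∣ 42, yet 42 is not a multiple of 84 (since 42 = 0·84 + 42), so 84 ∤ 42.

(⇒) holds; (⇐) fails.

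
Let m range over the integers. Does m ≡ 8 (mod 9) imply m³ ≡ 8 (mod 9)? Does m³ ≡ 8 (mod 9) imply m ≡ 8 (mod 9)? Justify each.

(⇐) This fails: take m = 2. Then 2³ = 8 ≡ 8 (mod 9), yet 2 ≡ 2 (mod 9), not 8.

(⇒) Suppose m ≡ 8 (mod 9). Write m = 9j + 8. Then (9j + 8)³ = 729j³ + 1944j² + 1728j + 512 = 9(81j³ + 216j² + 192j + 56) + 8, so m³ ≡ 8 (mod 9).

Not equivalent: only (⇒) holds.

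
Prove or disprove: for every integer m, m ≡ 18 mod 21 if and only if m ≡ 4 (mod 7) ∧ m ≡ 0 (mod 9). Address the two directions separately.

Forward direction. This fails: m = 60 gives 60 ≡ 18 (mod 21) but 60 ≡ 6 (mod 9), so the conjunction on the right does not hold.

Converse. If m ≡ 4 (mod 7) and m ≡ 0 (mod 9), then by the Chinese remainder theorem m ≡ 18 (mod 63). Since 18 ≡ 18 (mod 21) and 21 ∣ 63, we get m ≡ 18 (mod 21).

Not equivalent: only (⇐) holds.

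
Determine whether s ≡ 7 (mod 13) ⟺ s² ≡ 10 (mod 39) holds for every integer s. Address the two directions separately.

(⇒) fails and (⇐) fails.

(⇒) This fails: take s = 33. Then 33 ≡ 7 (mod 13), but 33² = 1089 ≡ 36 (mod 39), not 10.

(⇐) This fails: take s = 19. Then 19² = 361 ≡ 10 (mod 39), yet 19 ≡ 6 (mod 13), not 7.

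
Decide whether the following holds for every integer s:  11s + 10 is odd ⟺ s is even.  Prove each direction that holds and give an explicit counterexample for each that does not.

Both directions fail.

(→) This fails: s = 7 gives 11s + 10 = 87, which is odd, but 7 is odd, not even.

(←) This also fails: s = 6 is even, but 11s + 10 = 76 is even, not odd.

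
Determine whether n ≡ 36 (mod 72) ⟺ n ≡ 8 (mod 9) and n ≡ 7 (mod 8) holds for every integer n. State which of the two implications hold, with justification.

Neither implication holds.

[⇒] This fails: n = 36 gives 36 ≡ 36 (mod 72) but 36 ≡ 0 (mod 9), so the conjunction on the right does not hold.

[⇐] This fails: n = 71 satisfies both congruences on the right (71 ≡ 8 mod 9 and 71 ≡ 7 mod 8) yet 71 ≡ 71 (mod 72), not 36.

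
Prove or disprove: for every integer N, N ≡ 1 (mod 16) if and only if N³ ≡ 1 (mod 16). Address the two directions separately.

[⇒] Suppose N ≡ 1 (mod 16). Write N = 16j + 1. Then (16j + 1)³ = 4096j³ + 768j² + 48j + 1 = 16(256j³ + 48j² + 3j) + 1, so N³ ≡ 1 (mod 16).

[⇐] Conversely, suppose N³ ≡ 1 (mod 16). The only residue r in {0, …, 15} with r³ ≡ 1 (mod 16) is r = 1, so N ≡ 1 (mod 16).

Equivalent; both directions hold.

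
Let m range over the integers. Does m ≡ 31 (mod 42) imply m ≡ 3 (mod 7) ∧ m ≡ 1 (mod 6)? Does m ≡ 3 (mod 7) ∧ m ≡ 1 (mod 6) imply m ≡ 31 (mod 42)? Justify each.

(→) Suppose m ≡ 31 (mod 42); write m = 42j + 31. Since 7 ∣ 42, reducing mod 7 gives m ≡ 31 ≡ 3 (mod 7); since 6 ∣ 42, reducing mod 6 gives m ≡ 31 ≡ 1 (mod 6).

(←) Conversely, if m ≡ 3 (mod 7) and m ≡ 1 (mod 6), then by the Chinese remainder theorem m ≡ 31 (mod 42). This is exactly m ≡ 31 (mod 42).

Both directions hold; the statement is true.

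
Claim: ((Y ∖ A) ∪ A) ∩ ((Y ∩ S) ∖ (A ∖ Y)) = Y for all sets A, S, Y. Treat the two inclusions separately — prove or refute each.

Only the forward inclusion holds.

(⊆) Let x ∈ ((Y ∖ A) ∪ A) ∩ ((Y ∩ S) ∖ (A ∖ Y)). Then either x ∈ S ∩ Y and x ∉ A; or x ∈ A ∩ S ∩ Y. In each case x ∈ Y, so ((Y ∖ A) ∪ A) ∩ ((Y ∩ S) ∖ (A ∖ Y)) ⊆ Y.

(⊇) This inclusion fails. Take A = ∅, S = ∅, Y = {1}; then 1 ∈ Y but 1 ∉ ((Y ∖ A) ∪ A) ∩ ((Y ∩ S) ∖ (A ∖ Y)).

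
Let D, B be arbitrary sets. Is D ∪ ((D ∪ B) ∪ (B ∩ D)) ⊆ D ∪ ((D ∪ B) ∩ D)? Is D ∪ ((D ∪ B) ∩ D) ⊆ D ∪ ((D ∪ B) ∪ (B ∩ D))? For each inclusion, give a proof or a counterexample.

The sets are not equal: only the reverse inclusion holds.

Forward inclusion. This inclusion fails. Take D = ∅, B = {1}; then 1 ∈ D ∪ ((D ∪ B) ∪ (B ∩ D)) but 1 ∉ D ∪ ((D ∪ B) ∩ D).

Reverse inclusion. Let x ∈ D ∪ ((D ∪ B) ∩ D). Then either x ∈ D and x ∉ B; or x ∈ D ∩ B. In each case x ∈ D ∪ ((D ∪ B) ∪ (B ∩ D)), so D ∪ ((D ∪ B) ∩ D) ⊆ D ∪ ((D ∪ B) ∪ (B ∩ D)).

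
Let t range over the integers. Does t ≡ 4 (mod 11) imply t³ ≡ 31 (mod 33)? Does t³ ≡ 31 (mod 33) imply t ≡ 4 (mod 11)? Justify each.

(⇐) The residues r modulo 33 with r³ ≡ 31 (mod 33) are exactly {4}, and each is ≡ 4 (mod 11).

(⇒) This fails: take t = 15. Then 15 ≡ 4 (mod 11), but 15³ = 3375 ≡ 9 (mod 33), not 31.

Only the converse holds.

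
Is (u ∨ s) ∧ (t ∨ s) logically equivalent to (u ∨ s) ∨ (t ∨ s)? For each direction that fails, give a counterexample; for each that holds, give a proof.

(⟹) Assume the antecedent. If u is true, (u ∨ s) ∨ (t ∨ s) reduces to true regardless of the other variables. If u is false, the antecedent forces (u = F, s = T, t = F) or (u = F, s = T, t = T), and (u ∨ s) ∨ (t ∨ s) holds there. Either way (u ∨ s) ∨ (t ∨ s) holds.

(⟸) This fails. Under u = T, s = F, t = F, the left side is false but the right side is true.

Only the forward direction holds.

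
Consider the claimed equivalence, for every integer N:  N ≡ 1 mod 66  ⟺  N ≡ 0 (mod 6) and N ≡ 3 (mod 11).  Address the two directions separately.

(→) This fails: N = 1 gives 1 ≡ 1 (mod 66) but 1 ≡ 1 (mod 6), so the conjunction on the right does not hold.

(←) This fails: N = 36 satisfies both congruences on the right (36 ≡ 0 mod 6 and 36 ≡ 3 mod 11) yet 36 ≡ 36 (mod 66), not 1.

(⇒) fails and (⇐) fails.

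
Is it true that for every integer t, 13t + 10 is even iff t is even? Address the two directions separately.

(⟹) Suppose 13t + 10 is even. Since 13 is odd, 13t and t have the same parity, so 13t + 10 ≡ t + 10 (mod 2). As 10 is even, 13t + 10 is even exactly when t is even. Thus t is even.

(⟸) Conversely, suppose t is even; write t = 2j. Then 13t + 10 = 13·(2j) + 10 = 2·13j + 10, which is even.

Both implications hold.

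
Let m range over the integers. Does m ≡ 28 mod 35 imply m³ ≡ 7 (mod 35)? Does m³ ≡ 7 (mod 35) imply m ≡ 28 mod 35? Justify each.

Both implications hold.

(⟸) Suppose m³ ≡ 7 (mod 35). The only residue r in {0, …, 34} with r³ ≡ 7 (mod 35) is r = 28, so m ≡ 28 (mod 35).

(⟹) Suppose m ≡ 28 mod 35. Write m = 35j + 28. Then (35j + 28)³ = 42875j³ + 102900j² + 82320j + 21952 = 35(1225j³ + 2940j² + 2352j + 627) + 7, so m³ ≡ 7 (mod 35).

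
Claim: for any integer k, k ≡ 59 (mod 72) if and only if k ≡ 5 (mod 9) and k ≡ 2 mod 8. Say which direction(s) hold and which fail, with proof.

Neither direction holds.

[⇒] This fails: k = 59 gives 59 ≡ 59 (mod 72) but 59 ≡ 3 (mod 8), so the conjunction on the right does not hold.

[⇐] This fails: k = 50 satisfies both congruences on the right (50 ≡ 5 mod 9 and 50 ≡ 2 mod 8) yet 50 ≡ 50 (mod 72), not 59.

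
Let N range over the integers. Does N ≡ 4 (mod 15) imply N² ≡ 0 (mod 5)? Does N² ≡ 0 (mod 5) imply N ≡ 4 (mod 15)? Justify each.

Both directions fail.

(→) This fails: take N = 4. Then 4 ≡ 4 (mod 15), but 4² = 16 ≡ 1 (mod 5), not 0.

(←) This fails: take N = 0. Then 0² = 0 ≡ 0 (mod 5), yet 0 ≡ 0 (mod 15), not 4.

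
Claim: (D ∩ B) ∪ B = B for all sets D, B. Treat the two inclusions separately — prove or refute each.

The two sets are equal.

(⟹) Let x ∈ (D ∩ B) ∪ B. Then either x ∈ B and x ∉ D; or x ∈ D ∩ B. In each case x ∈ B, so (D ∩ B) ∪ B ⊆ B.

(⟸) Let x ∈ B. Then either x ∈ B and x ∉ D; or x ∈ D ∩ B. In each case x ∈ (D ∩ B) ∪ B, so B ⊆ (D ∩ B) ∪ B.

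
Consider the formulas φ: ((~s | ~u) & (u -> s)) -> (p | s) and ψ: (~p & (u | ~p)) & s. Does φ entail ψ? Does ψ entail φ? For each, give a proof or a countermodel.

Only the reverse direction holds.

(⇒) This fails. Under s = F, u = T, p = F, the left side is true but the right side is false.

(⇐) Assume the antecedent. If s is true, the consequent reduces to true regardless of the other variables. If s is false, the antecedent cannot hold. Either way the consequent holds.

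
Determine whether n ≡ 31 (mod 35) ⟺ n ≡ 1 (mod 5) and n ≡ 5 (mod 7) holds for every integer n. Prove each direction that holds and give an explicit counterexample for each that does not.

Neither direction holds.

Forward direction. This fails: n = 31 gives 31 ≡ 31 (mod 35) but 31 ≡ 3 (mod 7), so the conjunction on the right does not hold.

Converse. This fails: n = 26 satisfies both congruences on the right (26 ≡ 1 mod 5 and 26 ≡ 5 mod 7) yet 26 ≡ 26 (mod 35), not 31.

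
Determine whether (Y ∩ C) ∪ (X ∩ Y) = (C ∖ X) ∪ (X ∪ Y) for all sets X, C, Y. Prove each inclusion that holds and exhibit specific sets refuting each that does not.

(⊆) holds; (⊇) fails.

(⟹) Let x ∈ (Y ∩ C) ∪ (X ∩ Y). Then either x ∈ X ∩ Y and x ∉ C; or x ∈ C ∩ Y and x ∉ X; or x ∈ X ∩ C ∩ Y. In each case x ∈ (C ∖ X) ∪ (X ∪ Y), so (Y ∩ C) ∪ (X ∩ Y) ⊆ (C ∖ X) ∪ (X ∪ Y).

(⟸) This inclusion fails. Take X = {1}, C = ∅, Y = ∅; then 1 ∈ (C ∖ X) ∪ (X ∪ Y) but 1 ∉ (Y ∩ C) ∪ (X ∩ Y).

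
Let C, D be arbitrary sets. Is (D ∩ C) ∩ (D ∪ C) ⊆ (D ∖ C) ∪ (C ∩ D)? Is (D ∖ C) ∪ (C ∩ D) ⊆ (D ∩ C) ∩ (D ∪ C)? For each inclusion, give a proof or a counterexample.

(⊆) holds; (⊇) fails.

(⟹) Let x ∈ (D ∩ C) ∩ (D ∪ C). Then x ∈ C ∩ D, from which x ∈ (D ∖ C) ∪ (C ∩ D).

(⟸) This inclusion fails. Take C = ∅, D = {1}; then 1 ∈ (D ∖ C) ∪ (C ∩ D) but 1 ∉ (D ∩ C) ∩ (D ∪ C).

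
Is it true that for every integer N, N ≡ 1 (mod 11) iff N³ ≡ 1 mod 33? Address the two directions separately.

Forward direction. This fails: take N = 12. Then 12 ≡ 1 (mod 11), but 12³ = 1728 ≡ 12 (mod 33), not 1.

Converse. The residues r modulo 33 with r³ ≡ 1 (mod 33) are exactly {1}, and each is ≡ 1 (mod 11).

The forward direction fails; the converse holds.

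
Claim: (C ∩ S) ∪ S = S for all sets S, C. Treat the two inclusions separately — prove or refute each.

Forward inclusion. Let x ∈ (C ∩ S) ∪ S. Then either x ∈ S and x ∉ C; or x ∈ S ∩ C. In each case x ∈ S, so (C ∩ S) ∪ S ⊆ S.

Reverse inclusion. Let x ∈ S. Then either x ∈ S and x ∉ C; or x ∈ S ∩ C. In each case x ∈ (C ∩ S) ∪ S, so S ⊆ (C ∩ S) ∪ S.

Both inclusions hold; the sets are equal.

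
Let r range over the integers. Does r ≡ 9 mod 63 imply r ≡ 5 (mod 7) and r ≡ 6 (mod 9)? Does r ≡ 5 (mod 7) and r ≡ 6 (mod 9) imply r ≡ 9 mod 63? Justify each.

Neither implication holds.

Forward direction. This fails: r = 9 gives 9 ≡ 9 (mod 63) but 9 ≡ 2 (mod 7), so the conjunction on the right does not hold.

Converse. This fails: r = 33 satisfies both congruences on the right (33 ≡ 5 mod 7 and 33 ≡ 6 mod 9) yet 33 ≡ 33 (mod 63), not 9.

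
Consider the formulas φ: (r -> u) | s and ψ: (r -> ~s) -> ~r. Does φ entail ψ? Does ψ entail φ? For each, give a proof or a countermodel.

Only the reverse direction holds.

Converse. Assume the antecedent. If r is true, the antecedent forces (r = T, u = F, s = T) or (r = T, u = T, s = T), and (r -> u) | s holds there. If r is false, (r -> u) | s reduces to true regardless of the other variables. Either way (r -> u) | s holds.

Forward direction. This fails. Under r = T, u = T, s = F, the left side is true but the right side is false.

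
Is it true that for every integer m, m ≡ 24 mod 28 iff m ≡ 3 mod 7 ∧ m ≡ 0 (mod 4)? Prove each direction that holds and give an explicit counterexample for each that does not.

(→) Suppose m ≡ 24 (mod 28); write m = 28j + 24. Since 7 ∣ 28, reducing mod 7 gives m ≡ 24 ≡ 3 (mod 7); since 4 ∣ 28, reducing mod 4 gives m ≡ 24 ≡ 0 (mod 4).

(←) Conversely, if m ≡ 3 (mod 7) and m ≡ 0 (mod 4), then by the Chinese remainder theorem m ≡ 24 (mod 28). This is exactly m ≡ 24 (mod 28).

The biconditional holds.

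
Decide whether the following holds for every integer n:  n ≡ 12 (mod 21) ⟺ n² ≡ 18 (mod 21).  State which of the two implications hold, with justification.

Only the forward direction holds.

Forward direction. Suppose n ≡ 12 (mod 21). Write n = 21j + 12. Then (21j + 12)² = 441j² + 504j + 144 = 21(21j² + 24j + 6) + 18, so n² ≡ 18 (mod 21).

Converse. This fails: take n = 9. Then 9² = 81 ≡ 18 (mod 21), yet 9 ≡ 9 (mod 21), not 12.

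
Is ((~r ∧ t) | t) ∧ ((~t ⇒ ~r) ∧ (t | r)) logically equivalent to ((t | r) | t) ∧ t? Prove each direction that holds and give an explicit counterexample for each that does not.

[⇒] Assume the antecedent. If t is true, ((t | r) | t) ∧ t reduces to true regardless of the other variables. If t is false, the antecedent cannot hold. Either way ((t | r) | t) ∧ t holds.

[⇐] Assume the antecedent. If t is true, the consequent reduces to true regardless of the other variables. If t is false, the antecedent cannot hold. Either way the consequent holds.

Equivalent; both directions hold.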